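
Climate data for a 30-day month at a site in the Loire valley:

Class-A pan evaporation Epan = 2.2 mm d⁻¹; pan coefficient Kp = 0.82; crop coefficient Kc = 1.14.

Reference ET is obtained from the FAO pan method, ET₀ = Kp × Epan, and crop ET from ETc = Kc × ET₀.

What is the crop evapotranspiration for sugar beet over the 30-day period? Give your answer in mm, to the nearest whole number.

ET₀ = 0.82 × 2.2 = 1.8040 mm/d
ETc = Kc × ET₀ = 1.14 × 1.8040 = 2.0566 mm/d
Over 30 days: 2.0566 × 30 = 61.698 mm

62 mm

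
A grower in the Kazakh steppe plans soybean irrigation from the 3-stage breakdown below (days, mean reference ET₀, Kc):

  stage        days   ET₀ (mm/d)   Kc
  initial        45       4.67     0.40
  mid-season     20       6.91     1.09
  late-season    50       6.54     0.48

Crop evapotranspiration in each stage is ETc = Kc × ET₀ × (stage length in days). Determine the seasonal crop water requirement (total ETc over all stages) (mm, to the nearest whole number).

initial: 0.40 × 4.67 × 45 = 84.06 mm
mid-season: 1.09 × 6.91 × 20 = 150.64 mm
late-season: 0.48 × 6.54 × 50 = 156.96 mm
Seasonal total = 391.66 mm

392 mm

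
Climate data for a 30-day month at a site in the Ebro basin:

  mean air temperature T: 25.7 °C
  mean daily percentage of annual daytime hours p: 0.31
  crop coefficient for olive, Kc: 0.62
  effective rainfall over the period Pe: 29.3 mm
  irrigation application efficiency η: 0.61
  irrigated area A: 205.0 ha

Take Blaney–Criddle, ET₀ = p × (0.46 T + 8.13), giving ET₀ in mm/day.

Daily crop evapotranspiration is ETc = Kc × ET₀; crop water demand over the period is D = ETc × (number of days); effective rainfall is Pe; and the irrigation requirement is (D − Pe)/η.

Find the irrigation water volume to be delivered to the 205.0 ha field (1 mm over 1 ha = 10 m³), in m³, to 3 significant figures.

ET₀ = 0.31 × (0.46 × 25.7 + 8.13) = 0.31 × 19.952 = 6.1851 mm/d
ETc = Kc × ET₀ = 0.62 × 6.1851 = 3.8348 mm/d
Crop demand D = ETc × 30 d = 3.8348 × 30 = 115.044 mm
D − Pe = 115.044 − 29.3 = 85.744 mm
Gross irrigation = 85.744 / 0.61 = 140.564 mm
Volume = 140.564 mm × 205.0 ha × 10 = 288156.2 m³

288000 m³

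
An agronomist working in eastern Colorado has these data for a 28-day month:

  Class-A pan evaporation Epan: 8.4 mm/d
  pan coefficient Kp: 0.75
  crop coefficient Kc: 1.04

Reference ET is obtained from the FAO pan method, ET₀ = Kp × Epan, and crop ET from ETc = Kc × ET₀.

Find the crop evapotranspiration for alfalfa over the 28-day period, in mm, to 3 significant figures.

183 mm

ET₀ = 0.75 × 8.4 = 6.3000 mm/d
ETc = Kc × ET₀ = 1.04 × 6.3000 = 6.5520 mm/d
Over 28 days: 6.5520 × 28 = 183.456 mm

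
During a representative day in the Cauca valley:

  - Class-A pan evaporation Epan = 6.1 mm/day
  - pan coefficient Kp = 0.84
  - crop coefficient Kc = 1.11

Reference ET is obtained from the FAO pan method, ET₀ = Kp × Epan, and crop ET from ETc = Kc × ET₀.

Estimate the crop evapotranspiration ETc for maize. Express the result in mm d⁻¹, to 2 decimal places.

ET₀ = 0.84 × 6.1 = 5.1240 mm/d
ETc = Kc × ET₀ = 1.11 × 5.1240 = 5.6876 mm/d

5.69 mm d⁻¹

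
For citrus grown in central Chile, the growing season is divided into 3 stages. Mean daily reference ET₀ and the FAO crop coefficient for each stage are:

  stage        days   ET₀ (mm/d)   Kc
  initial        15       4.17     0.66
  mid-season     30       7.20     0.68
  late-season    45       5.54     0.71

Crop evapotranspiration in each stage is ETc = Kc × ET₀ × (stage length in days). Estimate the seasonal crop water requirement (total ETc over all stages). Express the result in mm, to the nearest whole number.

365 mm

initial: 0.66 × 4.17 × 15 = 41.28 mm
mid-season: 0.68 × 7.20 × 30 = 146.88 mm
late-season: 0.71 × 5.54 × 45 = 177.00 mm
Seasonal total = 365.16 mm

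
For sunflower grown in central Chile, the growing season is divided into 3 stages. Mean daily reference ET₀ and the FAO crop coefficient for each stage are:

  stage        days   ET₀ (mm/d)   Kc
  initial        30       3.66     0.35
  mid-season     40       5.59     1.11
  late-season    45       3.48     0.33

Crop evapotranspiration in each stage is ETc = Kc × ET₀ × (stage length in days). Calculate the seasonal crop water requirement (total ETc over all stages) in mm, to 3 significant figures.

338 mm

initial: 0.35 × 3.66 × 30 = 38.43 mm
mid-season: 1.11 × 5.59 × 40 = 248.20 mm
late-season: 0.33 × 3.48 × 45 = 51.68 mm
Seasonal total = 338.31 mm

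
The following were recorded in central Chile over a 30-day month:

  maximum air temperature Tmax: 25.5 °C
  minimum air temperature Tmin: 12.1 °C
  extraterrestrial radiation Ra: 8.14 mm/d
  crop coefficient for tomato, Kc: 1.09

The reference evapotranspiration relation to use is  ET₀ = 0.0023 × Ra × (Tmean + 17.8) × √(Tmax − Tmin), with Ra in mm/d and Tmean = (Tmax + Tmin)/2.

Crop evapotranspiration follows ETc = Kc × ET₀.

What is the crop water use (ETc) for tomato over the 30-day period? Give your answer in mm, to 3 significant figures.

Tmean = (25.5 + 12.1)/2 = 18.80 °C
ET₀ = 0.0023 × 8.14 × (18.80 + 17.8) × √13.4 = 0.0023 × 8.14 × 36.60 × 3.6606 = 2.5083 mm/d
ETc = Kc × ET₀ = 1.09 × 2.5083 = 2.7340 mm/d
Over 30 days: 2.7340 × 30 = 82.020 mm

82.0 mm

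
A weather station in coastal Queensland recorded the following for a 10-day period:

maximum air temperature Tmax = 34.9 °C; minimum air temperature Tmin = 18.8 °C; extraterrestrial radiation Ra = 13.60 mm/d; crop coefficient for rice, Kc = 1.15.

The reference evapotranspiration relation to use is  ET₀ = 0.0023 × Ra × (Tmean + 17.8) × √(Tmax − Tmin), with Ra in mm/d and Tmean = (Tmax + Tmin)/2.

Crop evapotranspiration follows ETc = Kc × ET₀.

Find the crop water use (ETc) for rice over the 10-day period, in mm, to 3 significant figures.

Tmean = (34.9 + 18.8)/2 = 26.85 °C
ET₀ = 0.0023 × 13.60 × (26.85 + 17.8) × √16.1 = 0.0023 × 13.60 × 44.65 × 4.0125 = 5.6041 mm/d
ETc = Kc × ET₀ = 1.15 × 5.6041 = 6.4447 mm/d
Over 10 days: 6.4447 × 10 = 64.447 mm

64.4 mm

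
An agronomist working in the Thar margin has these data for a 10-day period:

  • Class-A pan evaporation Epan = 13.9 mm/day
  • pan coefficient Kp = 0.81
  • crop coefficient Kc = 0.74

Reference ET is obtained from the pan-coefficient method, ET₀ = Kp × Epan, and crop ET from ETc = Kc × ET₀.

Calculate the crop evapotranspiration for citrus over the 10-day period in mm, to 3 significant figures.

ET₀ = 0.81 × 13.9 = 11.2590 mm/d
ETc = Kc × ET₀ = 0.74 × 11.2590 = 8.3317 mm/d
Over 10 days: 8.3317 × 10 = 83.317 mm

83.3 mm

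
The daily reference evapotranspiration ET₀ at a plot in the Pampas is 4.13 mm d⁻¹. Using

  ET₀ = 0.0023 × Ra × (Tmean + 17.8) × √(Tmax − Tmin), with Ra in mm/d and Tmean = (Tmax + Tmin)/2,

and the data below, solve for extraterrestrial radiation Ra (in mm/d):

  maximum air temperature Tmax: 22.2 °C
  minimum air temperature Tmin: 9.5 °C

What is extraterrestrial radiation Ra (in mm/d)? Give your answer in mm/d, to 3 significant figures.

15.0 mm/d

Tmean = 15.85 °C; √ΔT = 3.5637
Ra = ET₀ / [0.0023 × (Tmean+17.8) × √ΔT] = 4.13 / (0.0023 × 33.65 × 3.5637) = 14.974 mm/d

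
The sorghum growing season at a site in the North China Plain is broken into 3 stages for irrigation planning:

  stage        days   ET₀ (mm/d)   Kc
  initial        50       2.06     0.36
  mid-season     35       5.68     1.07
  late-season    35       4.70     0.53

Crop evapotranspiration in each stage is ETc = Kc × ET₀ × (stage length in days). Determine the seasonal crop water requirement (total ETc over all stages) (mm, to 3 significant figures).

337 mm

initial: 0.36 × 2.06 × 50 = 37.08 mm
mid-season: 1.07 × 5.68 × 35 = 212.72 mm
late-season: 0.53 × 4.70 × 35 = 87.19 mm
Seasonal total = 336.99 mm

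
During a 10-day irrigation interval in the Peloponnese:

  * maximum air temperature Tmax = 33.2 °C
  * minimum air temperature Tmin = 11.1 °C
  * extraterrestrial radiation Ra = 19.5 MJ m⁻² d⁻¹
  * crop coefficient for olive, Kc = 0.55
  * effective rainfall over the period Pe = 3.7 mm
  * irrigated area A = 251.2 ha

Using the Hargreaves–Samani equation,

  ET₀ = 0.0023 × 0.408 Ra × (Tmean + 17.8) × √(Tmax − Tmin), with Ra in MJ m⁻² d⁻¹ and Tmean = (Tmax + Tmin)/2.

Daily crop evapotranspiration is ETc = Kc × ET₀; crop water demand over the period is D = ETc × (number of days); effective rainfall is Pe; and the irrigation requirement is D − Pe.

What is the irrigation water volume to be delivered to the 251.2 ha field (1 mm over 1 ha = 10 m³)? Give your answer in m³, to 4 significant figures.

Tmean = (33.2 + 11.1)/2 = 22.15 °C
0.408 Ra = 0.408 × 19.5 = 7.9560 mm/d equivalent
ET₀ = 0.0023 × 7.9560 × (22.15 + 17.8) × √22.1 = 0.0023 × 7.9560 × 39.95 × 4.7011 = 3.4367 mm/d
ETc = Kc × ET₀ = 0.55 × 3.4367 = 1.8902 mm/d
Crop demand D = ETc × 10 d = 1.8902 × 10 = 18.902 mm
D − Pe = 18.902 − 3.7 = 15.202 mm
Volume = 15.202 mm × 251.2 ha × 10 = 38187.4 m³

38190 m³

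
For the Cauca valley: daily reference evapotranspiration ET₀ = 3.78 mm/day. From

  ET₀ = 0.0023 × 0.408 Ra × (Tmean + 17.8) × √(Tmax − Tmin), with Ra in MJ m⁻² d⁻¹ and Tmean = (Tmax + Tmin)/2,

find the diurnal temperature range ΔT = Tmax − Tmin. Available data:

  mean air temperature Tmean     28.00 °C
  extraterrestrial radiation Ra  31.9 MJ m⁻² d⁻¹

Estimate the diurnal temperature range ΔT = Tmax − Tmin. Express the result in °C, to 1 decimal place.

√ΔT = ET₀ / [0.0023 × 0.408 × Ra × (Tmean+17.8)] = 3.78 / (0.0023 × 13.0152 × 45.80) = 2.7571
ΔT = 2.7571² = 7.602 °C

7.6 °C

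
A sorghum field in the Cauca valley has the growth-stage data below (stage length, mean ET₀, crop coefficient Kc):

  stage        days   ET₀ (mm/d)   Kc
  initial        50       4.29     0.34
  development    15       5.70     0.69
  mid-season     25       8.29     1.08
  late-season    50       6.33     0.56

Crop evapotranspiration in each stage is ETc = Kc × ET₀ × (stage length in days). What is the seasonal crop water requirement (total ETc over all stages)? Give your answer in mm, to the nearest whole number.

initial: 0.34 × 4.29 × 50 = 72.93 mm
development: 0.69 × 5.70 × 15 = 59.00 mm
mid-season: 1.08 × 8.29 × 25 = 223.83 mm
late-season: 0.56 × 6.33 × 50 = 177.24 mm
Seasonal total = 533.00 mm

533 mm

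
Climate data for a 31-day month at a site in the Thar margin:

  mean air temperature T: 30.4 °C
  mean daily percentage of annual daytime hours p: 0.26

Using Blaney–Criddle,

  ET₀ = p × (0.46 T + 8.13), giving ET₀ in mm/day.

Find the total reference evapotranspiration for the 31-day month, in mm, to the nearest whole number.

ET₀ = 0.26 × (0.46 × 30.4 + 8.13) = 0.26 × 22.114 = 5.7496 mm/d
Monthly total = 5.7496 × 31 = 178.238 mm

178 mm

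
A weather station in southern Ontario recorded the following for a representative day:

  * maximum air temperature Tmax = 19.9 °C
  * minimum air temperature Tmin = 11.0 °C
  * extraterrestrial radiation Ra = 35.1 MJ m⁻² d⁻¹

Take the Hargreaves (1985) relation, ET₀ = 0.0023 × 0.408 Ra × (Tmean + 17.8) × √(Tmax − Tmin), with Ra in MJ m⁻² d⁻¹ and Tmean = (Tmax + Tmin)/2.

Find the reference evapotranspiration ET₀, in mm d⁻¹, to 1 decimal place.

Tmean = (19.9 + 11.0)/2 = 15.45 °C
0.408 Ra = 0.408 × 35.1 = 14.3208 mm/d equivalent
ET₀ = 0.0023 × 14.3208 × (15.45 + 17.8) × √8.9 = 0.0023 × 14.3208 × 33.25 × 2.9833 = 3.2673 mm/d

3.3 mm d⁻¹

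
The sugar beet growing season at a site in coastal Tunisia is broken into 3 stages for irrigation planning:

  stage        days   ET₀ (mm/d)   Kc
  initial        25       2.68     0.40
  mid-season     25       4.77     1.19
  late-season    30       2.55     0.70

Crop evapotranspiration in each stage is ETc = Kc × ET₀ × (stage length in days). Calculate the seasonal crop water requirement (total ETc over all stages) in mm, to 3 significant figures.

222 mm

initial: 0.40 × 2.68 × 25 = 26.80 mm
mid-season: 1.19 × 4.77 × 25 = 141.91 mm
late-season: 0.70 × 2.55 × 30 = 53.55 mm
Seasonal total = 222.26 mm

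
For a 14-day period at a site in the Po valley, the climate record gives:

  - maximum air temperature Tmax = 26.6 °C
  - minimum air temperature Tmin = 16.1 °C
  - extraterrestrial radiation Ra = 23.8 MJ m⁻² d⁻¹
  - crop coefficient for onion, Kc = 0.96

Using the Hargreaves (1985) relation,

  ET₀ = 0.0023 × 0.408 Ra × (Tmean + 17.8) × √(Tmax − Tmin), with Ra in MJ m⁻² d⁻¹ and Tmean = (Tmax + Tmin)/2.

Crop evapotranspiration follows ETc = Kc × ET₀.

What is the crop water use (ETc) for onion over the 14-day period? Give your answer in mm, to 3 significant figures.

38.1 mm

Tmean = (26.6 + 16.1)/2 = 21.35 °C
0.408 Ra = 0.408 × 23.8 = 9.7104 mm/d equivalent
ET₀ = 0.0023 × 9.7104 × (21.35 + 17.8) × √10.5 = 0.0023 × 9.7104 × 39.15 × 3.2404 = 2.8333 mm/d
ETc = Kc × ET₀ = 0.96 × 2.8333 = 2.7200 mm/d
Over 14 days: 2.7200 × 14 = 38.080 mm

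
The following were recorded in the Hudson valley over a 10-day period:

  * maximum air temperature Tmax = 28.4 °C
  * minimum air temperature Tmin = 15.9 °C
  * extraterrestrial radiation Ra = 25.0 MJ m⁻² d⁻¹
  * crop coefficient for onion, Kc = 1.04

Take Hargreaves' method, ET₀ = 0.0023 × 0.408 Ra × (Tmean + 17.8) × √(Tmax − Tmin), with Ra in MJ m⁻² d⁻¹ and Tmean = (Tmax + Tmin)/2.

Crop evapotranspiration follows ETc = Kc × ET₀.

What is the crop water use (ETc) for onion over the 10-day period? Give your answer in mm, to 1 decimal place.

Tmean = (28.4 + 15.9)/2 = 22.15 °C
0.408 Ra = 0.408 × 25.0 = 10.2000 mm/d equivalent
ET₀ = 0.0023 × 10.2000 × (22.15 + 17.8) × √12.5 = 0.0023 × 10.2000 × 39.95 × 3.5355 = 3.3136 mm/d
ETc = Kc × ET₀ = 1.04 × 3.3136 = 3.4461 mm/d
Over 10 days: 3.4461 × 10 = 34.461 mm

34.5 mm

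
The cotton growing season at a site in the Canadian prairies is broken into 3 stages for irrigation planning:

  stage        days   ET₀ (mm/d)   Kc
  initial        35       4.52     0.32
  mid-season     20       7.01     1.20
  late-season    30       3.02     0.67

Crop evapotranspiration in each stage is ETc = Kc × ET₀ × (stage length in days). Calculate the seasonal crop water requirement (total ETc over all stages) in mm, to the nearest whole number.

initial: 0.32 × 4.52 × 35 = 50.62 mm
mid-season: 1.20 × 7.01 × 20 = 168.24 mm
late-season: 0.67 × 3.02 × 30 = 60.70 mm
Seasonal total = 279.56 mm

280 mm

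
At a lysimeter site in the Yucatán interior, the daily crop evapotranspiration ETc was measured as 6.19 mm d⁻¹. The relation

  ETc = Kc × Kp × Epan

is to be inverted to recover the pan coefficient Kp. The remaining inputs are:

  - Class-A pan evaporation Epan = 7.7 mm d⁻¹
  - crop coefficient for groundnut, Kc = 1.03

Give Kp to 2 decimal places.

ETc = Kc × Kp × Epan  ⇒  Kp = ETc / (Kc × Epan)
Kp = 6.19 / (1.03 × 7.7) = 6.19 / 7.931 = 0.7805

0.78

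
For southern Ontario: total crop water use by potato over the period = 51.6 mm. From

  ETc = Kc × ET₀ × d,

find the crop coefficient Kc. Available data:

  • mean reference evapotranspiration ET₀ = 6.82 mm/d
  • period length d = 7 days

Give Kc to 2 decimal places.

ETc = Kc × ET₀ × d  ⇒  Kc = ETc / (ET₀ × d)
Kc = 51.6 / (6.82 × 7) = 51.6 / 47.74 = 1.0809

1.08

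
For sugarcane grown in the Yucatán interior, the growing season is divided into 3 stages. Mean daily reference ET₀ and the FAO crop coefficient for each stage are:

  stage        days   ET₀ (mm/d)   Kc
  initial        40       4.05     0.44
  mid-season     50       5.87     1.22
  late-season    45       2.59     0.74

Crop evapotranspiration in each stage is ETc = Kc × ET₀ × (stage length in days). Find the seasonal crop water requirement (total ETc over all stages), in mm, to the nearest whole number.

516 mm

initial: 0.44 × 4.05 × 40 = 71.28 mm
mid-season: 1.22 × 5.87 × 50 = 358.07 mm
late-season: 0.74 × 2.59 × 45 = 86.25 mm
Seasonal total = 515.60 mm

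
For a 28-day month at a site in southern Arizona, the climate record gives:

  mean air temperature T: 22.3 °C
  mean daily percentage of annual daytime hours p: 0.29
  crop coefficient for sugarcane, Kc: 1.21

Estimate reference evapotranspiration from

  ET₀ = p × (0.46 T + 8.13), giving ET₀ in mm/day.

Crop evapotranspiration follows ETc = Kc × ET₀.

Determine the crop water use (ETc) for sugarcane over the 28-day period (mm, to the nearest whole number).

ET₀ = 0.29 × (0.46 × 22.3 + 8.13) = 0.29 × 18.388 = 5.3325 mm/d
ETc = Kc × ET₀ = 1.21 × 5.3325 = 6.4523 mm/d
Over 28 days: 6.4523 × 28 = 180.664 mm

181 mm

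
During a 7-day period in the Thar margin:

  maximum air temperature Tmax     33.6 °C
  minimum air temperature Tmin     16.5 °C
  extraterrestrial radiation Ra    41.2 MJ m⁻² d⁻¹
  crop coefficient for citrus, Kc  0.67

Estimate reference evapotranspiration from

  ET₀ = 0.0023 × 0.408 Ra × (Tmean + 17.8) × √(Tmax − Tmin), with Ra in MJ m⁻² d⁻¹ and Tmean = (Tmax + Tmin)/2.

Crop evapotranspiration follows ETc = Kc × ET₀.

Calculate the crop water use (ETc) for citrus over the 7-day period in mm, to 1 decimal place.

Tmean = (33.6 + 16.5)/2 = 25.05 °C
0.408 Ra = 0.408 × 41.2 = 16.8096 mm/d equivalent
ET₀ = 0.0023 × 16.8096 × (25.05 + 17.8) × √17.1 = 0.0023 × 16.8096 × 42.85 × 4.1352 = 6.8507 mm/d
ETc = Kc × ET₀ = 0.67 × 6.8507 = 4.5900 mm/d
Over 7 days: 4.5900 × 7 = 32.130 mm

32.1 mm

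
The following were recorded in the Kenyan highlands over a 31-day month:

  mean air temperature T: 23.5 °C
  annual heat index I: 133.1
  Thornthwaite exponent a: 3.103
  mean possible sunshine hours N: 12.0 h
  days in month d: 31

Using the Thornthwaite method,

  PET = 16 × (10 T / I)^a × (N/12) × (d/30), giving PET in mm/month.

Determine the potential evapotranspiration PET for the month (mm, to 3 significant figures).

10T/I = 10 × 23.5 / 133.1 = 1.7656
(10T/I)^a = 1.7656^3.103 = 5.8359
Uncorrected PET = 16 × 5.8359 = 93.374 mm
Correction = (N/12)(d/30) = (12.0/12)(31/30) = 1.0333
PET = 93.374 × 1.0333 = 96.483 mm/month

96.5 mm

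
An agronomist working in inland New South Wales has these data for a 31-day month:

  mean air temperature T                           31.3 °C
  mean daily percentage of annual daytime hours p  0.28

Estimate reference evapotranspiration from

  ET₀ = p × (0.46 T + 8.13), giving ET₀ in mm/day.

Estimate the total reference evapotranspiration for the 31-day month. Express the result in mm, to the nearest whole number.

ET₀ = 0.28 × (0.46 × 31.3 + 8.13) = 0.28 × 22.528 = 6.3078 mm/d
Monthly total = 6.3078 × 31 = 195.542 mm

196 mm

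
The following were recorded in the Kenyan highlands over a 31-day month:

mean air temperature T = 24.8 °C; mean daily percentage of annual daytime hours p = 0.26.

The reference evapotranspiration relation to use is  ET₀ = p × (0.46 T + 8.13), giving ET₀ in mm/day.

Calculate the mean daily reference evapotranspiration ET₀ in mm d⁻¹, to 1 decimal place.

5.1 mm d⁻¹

ET₀ = 0.26 × (0.46 × 24.8 + 8.13) = 0.26 × 19.538 = 5.0799 mm/d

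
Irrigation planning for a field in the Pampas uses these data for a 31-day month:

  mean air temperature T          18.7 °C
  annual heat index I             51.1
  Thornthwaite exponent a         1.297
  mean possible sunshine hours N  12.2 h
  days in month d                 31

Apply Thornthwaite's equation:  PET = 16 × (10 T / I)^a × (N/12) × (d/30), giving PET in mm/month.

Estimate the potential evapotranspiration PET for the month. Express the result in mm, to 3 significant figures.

10T/I = 10 × 18.7 / 51.1 = 3.6595
(10T/I)^a = 3.6595^1.297 = 5.3797
Uncorrected PET = 16 × 5.3797 = 86.075 mm
Correction = (N/12)(d/30) = (12.2/12)(31/30) = 1.0506
PET = 86.075 × 1.0506 = 90.430 mm/month

90.4 mm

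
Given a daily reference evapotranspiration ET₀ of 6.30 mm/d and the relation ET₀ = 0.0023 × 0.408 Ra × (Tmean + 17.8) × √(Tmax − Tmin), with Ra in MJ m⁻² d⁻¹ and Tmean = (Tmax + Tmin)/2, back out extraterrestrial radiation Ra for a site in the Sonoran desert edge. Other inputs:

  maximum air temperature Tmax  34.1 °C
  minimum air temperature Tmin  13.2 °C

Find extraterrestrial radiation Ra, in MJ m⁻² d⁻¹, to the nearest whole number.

Tmean = (34.1+13.2)/2 = 23.65 °C; ΔT = 20.9
Ra = ET₀ / [0.0023 × 0.408 × (Tmean+17.8) × √ΔT]
   = 6.30 / (0.0023 × 0.408 × 41.45 × 4.5717) = 35.428 MJ m⁻² d⁻¹

35 MJ m⁻² d⁻¹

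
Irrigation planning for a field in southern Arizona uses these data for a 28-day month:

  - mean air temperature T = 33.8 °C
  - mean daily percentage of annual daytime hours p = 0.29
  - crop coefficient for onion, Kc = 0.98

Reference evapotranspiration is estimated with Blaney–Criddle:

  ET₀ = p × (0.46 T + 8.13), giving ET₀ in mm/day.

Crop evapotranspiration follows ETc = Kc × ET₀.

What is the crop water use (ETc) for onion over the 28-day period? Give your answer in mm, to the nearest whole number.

ET₀ = 0.29 × (0.46 × 33.8 + 8.13) = 0.29 × 23.678 = 6.8666 mm/d
ETc = Kc × ET₀ = 0.98 × 6.8666 = 6.7293 mm/d
Over 28 days: 6.7293 × 28 = 188.420 mm

188 mm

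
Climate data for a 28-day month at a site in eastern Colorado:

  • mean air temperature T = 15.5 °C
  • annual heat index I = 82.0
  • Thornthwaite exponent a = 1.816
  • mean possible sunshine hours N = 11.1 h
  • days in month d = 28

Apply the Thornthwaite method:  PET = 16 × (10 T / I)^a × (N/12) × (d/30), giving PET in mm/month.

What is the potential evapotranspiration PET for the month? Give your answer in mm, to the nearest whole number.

44 mm

10T/I = 10 × 15.5 / 82.0 = 1.8902
(10T/I)^a = 1.8902^1.816 = 3.1779
Uncorrected PET = 16 × 3.1779 = 50.846 mm
Correction = (N/12)(d/30) = (11.1/12)(28/30) = 0.8633
PET = 50.846 × 0.8633 = 43.895 mm/month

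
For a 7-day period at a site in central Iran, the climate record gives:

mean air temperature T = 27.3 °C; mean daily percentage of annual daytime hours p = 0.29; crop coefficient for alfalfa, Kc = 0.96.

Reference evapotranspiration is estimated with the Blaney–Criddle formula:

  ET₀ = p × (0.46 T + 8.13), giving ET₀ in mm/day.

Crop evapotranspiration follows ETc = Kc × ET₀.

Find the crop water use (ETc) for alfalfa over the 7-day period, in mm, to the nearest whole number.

ET₀ = 0.29 × (0.46 × 27.3 + 8.13) = 0.29 × 20.688 = 5.9995 mm/d
ETc = Kc × ET₀ = 0.96 × 5.9995 = 5.7595 mm/d
Over 7 days: 5.7595 × 7 = 40.317 mm

40 mm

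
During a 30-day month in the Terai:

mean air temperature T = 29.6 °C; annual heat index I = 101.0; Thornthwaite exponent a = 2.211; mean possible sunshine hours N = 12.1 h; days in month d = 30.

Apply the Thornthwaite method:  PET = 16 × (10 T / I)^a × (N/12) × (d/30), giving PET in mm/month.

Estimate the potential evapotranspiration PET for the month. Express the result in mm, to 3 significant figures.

10T/I = 10 × 29.6 / 101.0 = 2.9307
(10T/I)^a = 2.9307^2.211 = 10.7764
Uncorrected PET = 16 × 10.7764 = 172.422 mm
Correction = (N/12)(d/30) = (12.1/12)(30/30) = 1.0083
PET = 172.422 × 1.0083 = 173.853 mm/month

174 mm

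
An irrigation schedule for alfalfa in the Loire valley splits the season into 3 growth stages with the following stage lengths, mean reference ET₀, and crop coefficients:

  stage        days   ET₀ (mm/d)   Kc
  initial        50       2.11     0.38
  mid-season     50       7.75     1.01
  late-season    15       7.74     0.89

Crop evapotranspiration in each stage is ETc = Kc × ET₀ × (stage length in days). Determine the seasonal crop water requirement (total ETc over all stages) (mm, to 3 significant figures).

initial: 0.38 × 2.11 × 50 = 40.09 mm
mid-season: 1.01 × 7.75 × 50 = 391.38 mm
late-season: 0.89 × 7.74 × 15 = 103.33 mm
Seasonal total = 534.80 mm

535 mm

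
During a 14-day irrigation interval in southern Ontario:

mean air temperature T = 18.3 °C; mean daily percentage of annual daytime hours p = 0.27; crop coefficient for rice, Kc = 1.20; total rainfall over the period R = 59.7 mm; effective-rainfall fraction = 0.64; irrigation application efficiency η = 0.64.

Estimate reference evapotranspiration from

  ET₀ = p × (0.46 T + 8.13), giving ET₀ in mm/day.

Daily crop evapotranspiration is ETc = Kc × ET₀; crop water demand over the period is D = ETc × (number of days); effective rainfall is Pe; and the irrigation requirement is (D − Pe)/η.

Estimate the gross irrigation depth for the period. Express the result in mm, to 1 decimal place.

ET₀ = 0.27 × (0.46 × 18.3 + 8.13) = 0.27 × 16.548 = 4.4680 mm/d
ETc = Kc × ET₀ = 1.20 × 4.4680 = 5.3616 mm/d
Crop demand D = ETc × 14 d = 5.3616 × 14 = 75.062 mm
Pe = 0.64 × 59.7 = 38.208 mm
D − Pe = 75.062 − 38.208 = 36.854 mm
Gross irrigation = 36.854 / 0.64 = 57.584 mm

57.6 mm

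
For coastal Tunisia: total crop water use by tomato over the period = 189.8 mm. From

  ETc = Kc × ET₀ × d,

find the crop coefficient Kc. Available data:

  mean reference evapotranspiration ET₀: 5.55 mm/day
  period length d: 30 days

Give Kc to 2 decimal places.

ETc = Kc × ET₀ × d  ⇒  Kc = ETc / (ET₀ × d)
Kc = 189.8 / (5.55 × 30) = 189.8 / 166.50 = 1.1399

1.14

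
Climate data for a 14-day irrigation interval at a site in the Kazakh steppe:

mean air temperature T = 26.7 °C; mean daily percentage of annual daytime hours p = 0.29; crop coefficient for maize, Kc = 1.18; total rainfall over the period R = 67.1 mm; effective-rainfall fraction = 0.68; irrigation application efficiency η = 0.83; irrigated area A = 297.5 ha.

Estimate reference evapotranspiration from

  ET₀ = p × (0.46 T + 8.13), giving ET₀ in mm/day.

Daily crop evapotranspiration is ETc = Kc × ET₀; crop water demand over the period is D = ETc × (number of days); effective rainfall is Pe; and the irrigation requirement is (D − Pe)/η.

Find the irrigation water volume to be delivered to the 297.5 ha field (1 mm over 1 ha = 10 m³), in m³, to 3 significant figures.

ET₀ = 0.29 × (0.46 × 26.7 + 8.13) = 0.29 × 20.412 = 5.9195 mm/d
ETc = Kc × ET₀ = 1.18 × 5.9195 = 6.9850 mm/d
Crop demand D = ETc × 14 d = 6.9850 × 14 = 97.790 mm
Pe = 0.68 × 67.1 = 45.628 mm
D − Pe = 97.790 − 45.628 = 52.162 mm
Gross irrigation = 52.162 / 0.83 = 62.846 mm
Volume = 62.846 mm × 297.5 ha × 10 = 186966.9 m³

187000 m³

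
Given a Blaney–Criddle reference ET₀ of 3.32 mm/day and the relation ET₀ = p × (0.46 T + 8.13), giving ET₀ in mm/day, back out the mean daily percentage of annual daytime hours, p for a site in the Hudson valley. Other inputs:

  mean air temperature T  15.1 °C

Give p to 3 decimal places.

p = ET₀ / (0.46 T + 8.13) = 3.32 / (0.46 × 15.1 + 8.13) = 3.32 / 15.076 = 0.2202

0.220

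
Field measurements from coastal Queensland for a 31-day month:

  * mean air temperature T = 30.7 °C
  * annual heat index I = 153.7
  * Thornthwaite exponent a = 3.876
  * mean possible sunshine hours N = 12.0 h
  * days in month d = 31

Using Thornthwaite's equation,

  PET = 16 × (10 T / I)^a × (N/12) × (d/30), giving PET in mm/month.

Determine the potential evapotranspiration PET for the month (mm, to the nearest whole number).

10T/I = 10 × 30.7 / 153.7 = 1.9974
(10T/I)^a = 1.9974^3.876 = 14.6084
Uncorrected PET = 16 × 14.6084 = 233.734 mm
Correction = (N/12)(d/30) = (12.0/12)(31/30) = 1.0333
PET = 233.734 × 1.0333 = 241.517 mm/month

242 mm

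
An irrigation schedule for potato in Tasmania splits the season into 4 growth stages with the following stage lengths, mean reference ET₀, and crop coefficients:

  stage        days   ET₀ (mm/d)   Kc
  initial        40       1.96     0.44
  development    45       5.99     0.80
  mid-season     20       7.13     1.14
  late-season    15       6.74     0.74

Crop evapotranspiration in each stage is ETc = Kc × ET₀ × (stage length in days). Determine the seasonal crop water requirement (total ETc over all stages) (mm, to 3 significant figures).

initial: 0.44 × 1.96 × 40 = 34.50 mm
development: 0.80 × 5.99 × 45 = 215.64 mm
mid-season: 1.14 × 7.13 × 20 = 162.56 mm
late-season: 0.74 × 6.74 × 15 = 74.81 mm
Seasonal total = 487.51 mm

488 mm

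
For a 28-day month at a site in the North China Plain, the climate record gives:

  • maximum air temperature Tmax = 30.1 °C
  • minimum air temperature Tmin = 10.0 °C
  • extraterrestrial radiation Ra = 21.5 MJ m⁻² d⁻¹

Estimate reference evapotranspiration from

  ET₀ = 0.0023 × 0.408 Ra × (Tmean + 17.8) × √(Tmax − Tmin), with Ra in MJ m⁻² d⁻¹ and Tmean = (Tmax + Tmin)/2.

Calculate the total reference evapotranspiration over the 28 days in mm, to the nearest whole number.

96 mm

Tmean = (30.1 + 10.0)/2 = 20.05 °C
0.408 Ra = 0.408 × 21.5 = 8.7720 mm/d equivalent
ET₀ = 0.0023 × 8.7720 × (20.05 + 17.8) × √20.1 = 0.0023 × 8.7720 × 37.85 × 4.4833 = 3.4237 mm/d
Over 28 days: 3.4237 × 28 = 95.864 mm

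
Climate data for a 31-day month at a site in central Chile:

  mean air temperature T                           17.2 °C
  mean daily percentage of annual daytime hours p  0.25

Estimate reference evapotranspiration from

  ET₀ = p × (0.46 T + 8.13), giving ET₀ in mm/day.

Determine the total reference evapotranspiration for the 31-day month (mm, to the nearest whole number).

124 mm

ET₀ = 0.25 × (0.46 × 17.2 + 8.13) = 0.25 × 16.042 = 4.0105 mm/d
Monthly total = 4.0105 × 31 = 124.326 mm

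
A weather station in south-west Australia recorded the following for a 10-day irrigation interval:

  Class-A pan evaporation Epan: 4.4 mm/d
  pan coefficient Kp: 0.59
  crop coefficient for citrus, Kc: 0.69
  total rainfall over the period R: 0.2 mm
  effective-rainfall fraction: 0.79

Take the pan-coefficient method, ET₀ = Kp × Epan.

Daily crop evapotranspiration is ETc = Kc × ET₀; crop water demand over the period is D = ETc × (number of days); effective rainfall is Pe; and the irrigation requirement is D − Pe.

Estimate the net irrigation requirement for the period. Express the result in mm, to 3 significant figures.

ET₀ = 0.59 × 4.4 = 2.5960 mm/d
ETc = Kc × ET₀ = 0.69 × 2.5960 = 1.7912 mm/d
Crop demand D = ETc × 10 d = 1.7912 × 10 = 17.912 mm
Pe = 0.79 × 0.2 = 0.158 mm
D − Pe = 17.912 − 0.158 = 17.754 mm

17.8 mm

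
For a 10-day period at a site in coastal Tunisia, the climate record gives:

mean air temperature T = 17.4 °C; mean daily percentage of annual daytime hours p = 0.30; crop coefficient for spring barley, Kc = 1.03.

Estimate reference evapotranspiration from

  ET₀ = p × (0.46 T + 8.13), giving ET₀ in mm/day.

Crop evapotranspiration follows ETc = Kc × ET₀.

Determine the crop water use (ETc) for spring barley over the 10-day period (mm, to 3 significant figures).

49.9 mm

ET₀ = 0.30 × (0.46 × 17.4 + 8.13) = 0.30 × 16.134 = 4.8402 mm/d
ETc = Kc × ET₀ = 1.03 × 4.8402 = 4.9854 mm/d
Over 10 days: 4.9854 × 10 = 49.854 mm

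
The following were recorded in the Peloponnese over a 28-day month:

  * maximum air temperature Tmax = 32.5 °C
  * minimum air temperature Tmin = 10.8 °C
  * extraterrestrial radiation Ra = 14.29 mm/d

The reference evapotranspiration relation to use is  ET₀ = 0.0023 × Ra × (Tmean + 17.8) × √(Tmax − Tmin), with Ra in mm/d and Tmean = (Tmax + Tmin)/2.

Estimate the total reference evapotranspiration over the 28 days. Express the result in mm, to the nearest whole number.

169 mm

Tmean = (32.5 + 10.8)/2 = 21.65 °C
ET₀ = 0.0023 × 14.29 × (21.65 + 17.8) × √21.7 = 0.0023 × 14.29 × 39.45 × 4.6583 = 6.0400 mm/d
Over 28 days: 6.0400 × 28 = 169.120 mm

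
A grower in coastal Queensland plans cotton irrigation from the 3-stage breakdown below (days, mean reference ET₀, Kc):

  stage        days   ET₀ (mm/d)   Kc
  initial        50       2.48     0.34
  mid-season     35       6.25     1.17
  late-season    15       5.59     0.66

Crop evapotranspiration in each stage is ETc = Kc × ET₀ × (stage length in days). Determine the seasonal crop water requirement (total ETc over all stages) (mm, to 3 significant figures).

initial: 0.34 × 2.48 × 50 = 42.16 mm
mid-season: 1.17 × 6.25 × 35 = 255.94 mm
late-season: 0.66 × 5.59 × 15 = 55.34 mm
Seasonal total = 353.44 mm

353 mm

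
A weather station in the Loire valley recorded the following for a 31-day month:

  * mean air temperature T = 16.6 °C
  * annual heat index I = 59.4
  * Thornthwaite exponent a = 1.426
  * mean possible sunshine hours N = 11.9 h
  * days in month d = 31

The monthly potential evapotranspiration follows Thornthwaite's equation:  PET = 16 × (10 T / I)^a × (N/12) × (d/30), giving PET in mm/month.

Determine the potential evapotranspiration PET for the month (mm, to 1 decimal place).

71.0 mm

10T/I = 10 × 16.6 / 59.4 = 2.7946
(10T/I)^a = 2.7946^1.426 = 4.3296
Uncorrected PET = 16 × 4.3296 = 69.274 mm
Correction = (N/12)(d/30) = (11.9/12)(31/30) = 1.0247
PET = 69.274 × 1.0247 = 70.985 mm/month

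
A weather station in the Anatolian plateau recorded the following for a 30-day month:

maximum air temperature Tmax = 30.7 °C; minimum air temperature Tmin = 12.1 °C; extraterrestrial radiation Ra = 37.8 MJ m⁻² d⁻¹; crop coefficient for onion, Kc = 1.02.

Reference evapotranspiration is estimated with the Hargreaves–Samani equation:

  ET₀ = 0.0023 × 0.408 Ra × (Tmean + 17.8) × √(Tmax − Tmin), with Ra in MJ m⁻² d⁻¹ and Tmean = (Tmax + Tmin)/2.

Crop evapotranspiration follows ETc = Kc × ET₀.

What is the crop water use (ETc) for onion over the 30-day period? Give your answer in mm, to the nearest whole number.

Tmean = (30.7 + 12.1)/2 = 21.40 °C
0.408 Ra = 0.408 × 37.8 = 15.4224 mm/d equivalent
ET₀ = 0.0023 × 15.4224 × (21.40 + 17.8) × √18.6 = 0.0023 × 15.4224 × 39.20 × 4.3128 = 5.9969 mm/d
ETc = Kc × ET₀ = 1.02 × 5.9969 = 6.1168 mm/d
Over 30 days: 6.1168 × 30 = 183.504 mm

184 mm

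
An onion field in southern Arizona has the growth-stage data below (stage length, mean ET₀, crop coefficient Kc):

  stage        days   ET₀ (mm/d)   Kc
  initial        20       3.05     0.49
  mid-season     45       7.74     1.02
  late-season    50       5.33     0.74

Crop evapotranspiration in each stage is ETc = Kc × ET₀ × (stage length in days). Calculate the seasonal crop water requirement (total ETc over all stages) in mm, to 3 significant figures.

582 mm

initial: 0.49 × 3.05 × 20 = 29.89 mm
mid-season: 1.02 × 7.74 × 45 = 355.27 mm
late-season: 0.74 × 5.33 × 50 = 197.21 mm
Seasonal total = 582.37 mm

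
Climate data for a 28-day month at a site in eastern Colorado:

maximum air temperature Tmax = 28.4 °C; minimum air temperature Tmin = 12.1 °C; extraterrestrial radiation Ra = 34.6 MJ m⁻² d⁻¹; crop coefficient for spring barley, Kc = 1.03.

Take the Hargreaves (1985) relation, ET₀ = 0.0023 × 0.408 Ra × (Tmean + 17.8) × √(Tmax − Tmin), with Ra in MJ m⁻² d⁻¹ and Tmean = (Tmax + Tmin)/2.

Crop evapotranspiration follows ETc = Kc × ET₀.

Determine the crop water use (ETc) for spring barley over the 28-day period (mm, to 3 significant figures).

144 mm

Tmean = (28.4 + 12.1)/2 = 20.25 °C
0.408 Ra = 0.408 × 34.6 = 14.1168 mm/d equivalent
ET₀ = 0.0023 × 14.1168 × (20.25 + 17.8) × √16.3 = 0.0023 × 14.1168 × 38.05 × 4.0373 = 4.9878 mm/d
ETc = Kc × ET₀ = 1.03 × 4.9878 = 5.1374 mm/d
Over 28 days: 5.1374 × 28 = 143.847 mm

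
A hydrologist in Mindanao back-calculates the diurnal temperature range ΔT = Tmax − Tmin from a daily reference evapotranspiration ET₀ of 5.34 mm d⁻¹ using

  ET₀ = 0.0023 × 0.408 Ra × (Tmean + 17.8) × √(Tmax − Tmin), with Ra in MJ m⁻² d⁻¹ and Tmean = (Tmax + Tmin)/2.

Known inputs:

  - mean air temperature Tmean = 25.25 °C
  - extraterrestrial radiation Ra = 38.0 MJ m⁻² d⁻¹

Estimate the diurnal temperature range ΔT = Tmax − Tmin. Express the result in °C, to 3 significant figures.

12.1 °C

√ΔT = ET₀ / [0.0023 × 0.408 × Ra × (Tmean+17.8)] = 5.34 / (0.0023 × 15.5040 × 43.05) = 3.4785
ΔT = 3.4785² = 12.100 °C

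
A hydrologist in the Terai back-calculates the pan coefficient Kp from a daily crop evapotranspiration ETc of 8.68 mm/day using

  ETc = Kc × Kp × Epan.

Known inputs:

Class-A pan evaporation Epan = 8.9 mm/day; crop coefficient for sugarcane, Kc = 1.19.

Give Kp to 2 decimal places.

ETc = Kc × Kp × Epan  ⇒  Kp = ETc / (Kc × Epan)
Kp = 8.68 / (1.19 × 8.9) = 8.68 / 10.591 = 0.8196

0.82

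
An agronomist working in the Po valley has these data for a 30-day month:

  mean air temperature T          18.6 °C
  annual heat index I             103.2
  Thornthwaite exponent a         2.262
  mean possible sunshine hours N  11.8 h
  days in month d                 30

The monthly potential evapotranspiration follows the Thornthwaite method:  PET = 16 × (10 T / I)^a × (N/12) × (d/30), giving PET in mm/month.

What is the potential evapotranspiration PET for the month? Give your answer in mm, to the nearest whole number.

60 mm

10T/I = 10 × 18.6 / 103.2 = 1.8023
(10T/I)^a = 1.8023^2.262 = 3.7904
Uncorrected PET = 16 × 3.7904 = 60.646 mm
Correction = (N/12)(d/30) = (11.8/12)(30/30) = 0.9833
PET = 60.646 × 0.9833 = 59.633 mm/month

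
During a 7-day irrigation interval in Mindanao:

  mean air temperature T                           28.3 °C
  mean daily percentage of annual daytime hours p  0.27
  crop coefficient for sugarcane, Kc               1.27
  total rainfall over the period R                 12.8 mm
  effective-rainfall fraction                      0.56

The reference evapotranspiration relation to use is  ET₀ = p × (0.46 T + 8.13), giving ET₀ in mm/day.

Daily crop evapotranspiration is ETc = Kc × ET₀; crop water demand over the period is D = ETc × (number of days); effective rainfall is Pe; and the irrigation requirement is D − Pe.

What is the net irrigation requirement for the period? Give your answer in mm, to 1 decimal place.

ET₀ = 0.27 × (0.46 × 28.3 + 8.13) = 0.27 × 21.148 = 5.7100 mm/d
ETc = Kc × ET₀ = 1.27 × 5.7100 = 7.2517 mm/d
Crop demand D = ETc × 7 d = 7.2517 × 7 = 50.762 mm
Pe = 0.56 × 12.8 = 7.168 mm
D − Pe = 50.762 − 7.168 = 43.594 mm

43.6 mm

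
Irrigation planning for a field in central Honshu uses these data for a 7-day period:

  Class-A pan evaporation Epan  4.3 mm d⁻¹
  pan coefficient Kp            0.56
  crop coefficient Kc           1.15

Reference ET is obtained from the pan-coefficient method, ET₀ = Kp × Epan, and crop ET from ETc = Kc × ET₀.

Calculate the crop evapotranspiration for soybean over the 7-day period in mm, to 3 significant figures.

ET₀ = 0.56 × 4.3 = 2.4080 mm/d
ETc = Kc × ET₀ = 1.15 × 2.4080 = 2.7692 mm/d
Over 7 days: 2.7692 × 7 = 19.384 mm

19.4 mm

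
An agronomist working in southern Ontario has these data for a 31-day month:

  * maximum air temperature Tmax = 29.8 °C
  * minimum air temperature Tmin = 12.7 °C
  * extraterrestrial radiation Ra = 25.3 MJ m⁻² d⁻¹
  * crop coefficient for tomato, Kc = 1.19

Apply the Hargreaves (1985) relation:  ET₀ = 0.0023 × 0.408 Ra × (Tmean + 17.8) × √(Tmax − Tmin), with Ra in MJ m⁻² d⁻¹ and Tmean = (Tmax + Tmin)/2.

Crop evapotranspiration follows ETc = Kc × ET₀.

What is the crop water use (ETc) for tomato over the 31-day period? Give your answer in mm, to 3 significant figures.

141 mm

Tmean = (29.8 + 12.7)/2 = 21.25 °C
0.408 Ra = 0.408 × 25.3 = 10.3224 mm/d equivalent
ET₀ = 0.0023 × 10.3224 × (21.25 + 17.8) × √17.1 = 0.0023 × 10.3224 × 39.05 × 4.1352 = 3.8338 mm/d
ETc = Kc × ET₀ = 1.19 × 3.8338 = 4.5622 mm/d
Over 31 days: 4.5622 × 31 = 141.428 mm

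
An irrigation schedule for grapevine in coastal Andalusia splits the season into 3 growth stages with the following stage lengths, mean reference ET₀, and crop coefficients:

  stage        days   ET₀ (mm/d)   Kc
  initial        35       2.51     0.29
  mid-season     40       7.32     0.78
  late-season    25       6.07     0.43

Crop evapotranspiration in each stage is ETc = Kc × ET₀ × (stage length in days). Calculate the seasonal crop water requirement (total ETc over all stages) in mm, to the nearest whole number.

initial: 0.29 × 2.51 × 35 = 25.48 mm
mid-season: 0.78 × 7.32 × 40 = 228.38 mm
late-season: 0.43 × 6.07 × 25 = 65.25 mm
Seasonal total = 319.11 mm

319 mm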